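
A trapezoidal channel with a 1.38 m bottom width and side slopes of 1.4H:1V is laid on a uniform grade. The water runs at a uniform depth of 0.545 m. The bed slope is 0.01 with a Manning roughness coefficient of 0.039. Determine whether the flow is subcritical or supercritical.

With bottom width b = 1.38 m and side slope z = 1.4: A = (b + zy)y = (1.38 + 1.4×0.545)×0.545 = 1.168 m²; P = b + 2y√(1+z²) = 1.38 + 2×0.545×1.72 = 3.255 m.
Hydraulic radius R = A/P = 1.168/3.255 = 0.3588 m.
V = (1/n) R^(2/3) √S = (1/0.039) × 0.3588^(2/3) × √0.01 = 1.295 m/s. Hydraulic depth D_h = A/T = 1.168/2.906 = 0.4019 m.
Froude number Fr = V/√(g·D_h) = 1.295/√(9.81×0.4019) = 0.652, which is less than 1, so the flow is subcritical.

subcritical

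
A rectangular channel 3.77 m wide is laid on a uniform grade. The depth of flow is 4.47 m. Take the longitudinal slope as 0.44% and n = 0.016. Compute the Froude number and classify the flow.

Flow area A = b·y = 3.77 × 4.47 = 16.85 m². Wetted perimeter P = b + 2y = 3.77 + 2×4.47 = 12.71 m.
Hydraulic radius R = A/P = 16.85/12.71 = 1.326 m.
V = (1/n) R^(2/3) √S = (1/0.016) × 1.326^(2/3) × √0.0044 = 5.004 m/s. Hydraulic depth D_h = A/T = 16.85/3.77 = 4.47 m.
Froude number Fr = V/√(g·D_h) = 5.004/√(9.81×4.47) = 0.756, which is less than 1, so the flow is subcritical.

subcritical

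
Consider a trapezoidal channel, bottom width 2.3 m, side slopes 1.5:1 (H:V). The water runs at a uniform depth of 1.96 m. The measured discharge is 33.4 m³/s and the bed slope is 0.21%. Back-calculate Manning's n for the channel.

n = 0.015

With bottom width b = 2.3 m and side slope z = 1.5: A = (b + zy)y = (2.3 + 1.5×1.96)×1.96 = 10.27 m²; P = b + 2y√(1+z²) = 2.3 + 2×1.96×1.803 = 9.367 m.
Hydraulic radius R = A/P = 10.27/9.367 = 1.096 m.
Rearranging Manning's equation: n = (1/Q) A R^(2/3) S^(1/2) = (1/33.4) × 10.27 × 1.096^(2/3) × √0.0021 = 0.015.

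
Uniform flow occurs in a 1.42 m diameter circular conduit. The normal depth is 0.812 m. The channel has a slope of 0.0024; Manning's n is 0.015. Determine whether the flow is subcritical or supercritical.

For a circular section of diameter D = 1.42 m at depth y = 0.812 m, the central angle is θ = 2 arccos(1 − 2y/D) = 3.43 rad. Then A = (D²/8)(θ − sin θ) = 0.9362 m² and P = Dθ/2 = 2.435 m.
Hydraulic radius R = A/P = 0.9362/2.435 = 0.3844 m.
V = (1/n) R^(2/3) √S = (1/0.015) × 0.3844^(2/3) × √0.0024 = 1.727 m/s. Hydraulic depth D_h = A/T = 0.9362/1.405 = 0.6662 m.
Froude number Fr = V/√(g·D_h) = 1.727/√(9.81×0.6662) = 0.675, which is less than 1, so the flow is subcritical.

subcritical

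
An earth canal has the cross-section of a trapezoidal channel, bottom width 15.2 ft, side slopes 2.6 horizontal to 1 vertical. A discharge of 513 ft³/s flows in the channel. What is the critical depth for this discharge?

y_c = 2.78 ft

At critical depth, Q² T / (g A³) = 1, i.e. A³/T = Q²/g = 513²/32.2 = 8173.
Try y = 2.12 ft: A³/T = 3228 — short.
Try y = 3.53 ft: A³/T = 18990 — over.
Try y = 2.78 ft: A³/T = 8173 — matches.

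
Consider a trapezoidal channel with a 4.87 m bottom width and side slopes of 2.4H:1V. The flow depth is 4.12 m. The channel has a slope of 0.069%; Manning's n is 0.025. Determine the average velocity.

With bottom width b = 4.87 m and side slope z = 2.4: A = (b + zy)y = (4.87 + 2.4×4.12)×4.12 = 60.8 m²; P = b + 2y√(1+z²) = 4.87 + 2×4.12×2.6 = 26.29 m.
Hydraulic radius R = A/P = 60.8/26.29 = 2.312 m.
From Manning's equation, V = (1/n) R^(2/3) S^(1/2) = (1/0.025) × 2.312^(2/3) × 0.00069^(1/2) = 1.84 m/s.

V = 1.84 m/s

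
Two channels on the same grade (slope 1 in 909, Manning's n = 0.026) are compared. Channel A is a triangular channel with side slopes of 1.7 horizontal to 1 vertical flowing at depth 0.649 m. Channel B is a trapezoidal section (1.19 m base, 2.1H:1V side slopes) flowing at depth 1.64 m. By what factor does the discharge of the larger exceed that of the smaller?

22.5

Channel A: For a triangular section with side slope z = 1.7: A = zy² = 1.7×0.649² = 0.716 m²; P = 2y√(1+z²) = 2×0.649×1.972 = 2.56 m. Hydraulic radius R = A/P = 0.716/2.56 = 0.2797 m. Q_A = (1/0.026)·0.716·0.2797^(2/3)·√0.0011 = 0.3907 m³/s.
Channel B: With bottom width b = 1.19 m and side slope z = 2.1: A = (b + zy)y = (1.19 + 2.1×1.64)×1.64 = 7.6 m²; P = b + 2y√(1+z²) = 1.19 + 2×1.64×2.326 = 8.819 m. Hydraulic radius R = A/P = 7.6/8.819 = 0.8617 m. Q_B = (1/0.026)·7.6·0.8617^(2/3)·√0.0011 = 8.779 m³/s.
The larger discharge is 8.779 m³/s and the smaller is 0.3907 m³/s; the ratio is 22.5.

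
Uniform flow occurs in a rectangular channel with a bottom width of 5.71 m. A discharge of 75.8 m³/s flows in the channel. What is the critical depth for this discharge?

y_c = 2.62 m

For a rectangular channel, critical depth y_c = (q²/g)^(1/3) where q = Q/b = 75.8/5.71 = 13.27 m²/s.
So y_c = (13.27²/9.81)^(1/3) = 2.62 m.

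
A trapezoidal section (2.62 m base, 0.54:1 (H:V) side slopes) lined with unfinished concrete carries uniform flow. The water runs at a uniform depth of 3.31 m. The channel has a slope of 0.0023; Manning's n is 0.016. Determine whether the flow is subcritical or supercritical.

subcritical

With bottom width b = 2.62 m and side slope z = 0.54: A = (b + zy)y = (2.62 + 0.54×3.31)×3.31 = 14.59 m²; P = b + 2y√(1+z²) = 2.62 + 2×3.31×1.136 = 10.14 m.
Hydraulic radius R = A/P = 14.59/10.14 = 1.438 m.
V = (1/n) R^(2/3) √S = (1/0.016) × 1.438^(2/3) × √0.0023 = 3.819 m/s. Hydraulic depth D_h = A/T = 14.59/6.195 = 2.355 m.
Froude number Fr = V/√(g·D_h) = 3.819/√(9.81×2.355) = 0.795, which is less than 1, so the flow is subcritical.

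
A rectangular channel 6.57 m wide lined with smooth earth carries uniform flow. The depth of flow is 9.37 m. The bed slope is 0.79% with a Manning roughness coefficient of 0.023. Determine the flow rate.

Flow area A = b·y = 6.57 × 9.37 = 61.56 m². Wetted perimeter P = b + 2y = 6.57 + 2×9.37 = 25.31 m.
Hydraulic radius R = A/P = 61.56/25.31 = 2.432 m.
Manning's equation: Q = (1/n) A R^(2/3) S^(1/2) = (1/0.023) × 61.56 × 2.432^(2/3) × 0.0079^(1/2) = 430 m³/s.

Q = 430 m³/s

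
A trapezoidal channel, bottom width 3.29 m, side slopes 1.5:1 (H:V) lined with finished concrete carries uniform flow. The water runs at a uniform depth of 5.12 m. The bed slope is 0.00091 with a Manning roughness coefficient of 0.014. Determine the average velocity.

With bottom width b = 3.29 m and side slope z = 1.5: A = (b + zy)y = (3.29 + 1.5×5.12)×5.12 = 56.17 m²; P = b + 2y√(1+z²) = 3.29 + 2×5.12×1.803 = 21.75 m.
Hydraulic radius R = A/P = 56.17/21.75 = 2.582 m.
From Manning's equation, V = (1/n) R^(2/3) S^(1/2) = (1/0.014) × 2.582^(2/3) × 0.00091^(1/2) = 4.06 m/s.

V = 4.06 m/s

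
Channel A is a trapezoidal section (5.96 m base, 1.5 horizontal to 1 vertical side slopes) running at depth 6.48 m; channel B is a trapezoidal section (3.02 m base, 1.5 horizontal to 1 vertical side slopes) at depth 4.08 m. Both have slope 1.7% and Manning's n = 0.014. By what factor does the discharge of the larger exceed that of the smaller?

3.8

Channel A: With bottom width b = 5.96 m and side slope z = 1.5: A = (b + zy)y = (5.96 + 1.5×6.48)×6.48 = 101.6 m²; P = b + 2y√(1+z²) = 5.96 + 2×6.48×1.803 = 29.32 m. Hydraulic radius R = A/P = 101.6/29.32 = 3.465 m. Q_A = (1/0.014)·101.6·3.465^(2/3)·√0.017 = 2167 m³/s.
Channel B: With bottom width b = 3.02 m and side slope z = 1.5: A = (b + zy)y = (3.02 + 1.5×4.08)×4.08 = 37.29 m²; P = b + 2y√(1+z²) = 3.02 + 2×4.08×1.803 = 17.73 m. Hydraulic radius R = A/P = 37.29/17.73 = 2.103 m. Q_B = (1/0.014)·37.29·2.103^(2/3)·√0.017 = 570.1 m³/s.
The larger discharge is 2167 m³/s and the smaller is 570.1 m³/s; the ratio is 3.8.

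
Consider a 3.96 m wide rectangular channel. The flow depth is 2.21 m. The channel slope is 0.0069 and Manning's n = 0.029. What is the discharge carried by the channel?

Flow area A = b·y = 3.96 × 2.21 = 8.752 m². Wetted perimeter P = b + 2y = 3.96 + 2×2.21 = 8.38 m.
Hydraulic radius R = A/P = 8.752/8.38 = 1.044 m.
Manning's equation: Q = (1/n) A R^(2/3) S^(1/2) = (1/0.029) × 8.752 × 1.044^(2/3) × 0.0069^(1/2) = 25.8 m³/s.

Q = 25.8 m³/s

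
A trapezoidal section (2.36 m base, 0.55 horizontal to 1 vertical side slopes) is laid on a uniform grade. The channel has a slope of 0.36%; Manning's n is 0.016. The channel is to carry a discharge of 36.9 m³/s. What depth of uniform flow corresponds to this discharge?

Manning's equation rearranged: A R^(2/3) = nQ / (1·√S) = 0.016 × 36.9 / (√0.0036) = 9.84.
Try y = 1.88 m: A R^(2/3) = 6.207 — too small.
Try y = 2.44 m: A R^(2/3) = 9.853 — close enough.

y_n = 2.44 m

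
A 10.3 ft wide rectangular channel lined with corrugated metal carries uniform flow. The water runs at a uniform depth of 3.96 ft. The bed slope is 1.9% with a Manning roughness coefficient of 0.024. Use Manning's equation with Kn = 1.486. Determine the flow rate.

Flow area A = b·y = 10.3 × 3.96 = 40.79 ft². Wetted perimeter P = b + 2y = 10.3 + 2×3.96 = 18.22 ft.
Hydraulic radius R = A/P = 40.79/18.22 = 2.239 ft.
Manning's equation: Q = (1.486/n) A R^(2/3) S^(1/2) = (1.486/0.024) × 40.79 × 2.239^(2/3) × 0.019^(1/2) = 596 ft³/s.

Q = 596 ft³/s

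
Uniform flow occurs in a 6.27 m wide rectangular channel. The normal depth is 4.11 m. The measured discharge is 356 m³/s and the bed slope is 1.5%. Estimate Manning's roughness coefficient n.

Flow area A = b·y = 6.27 × 4.11 = 25.77 m². Wetted perimeter P = b + 2y = 6.27 + 2×4.11 = 14.49 m.
Hydraulic radius R = A/P = 25.77/14.49 = 1.778 m.
Rearranging Manning's equation: n = (1/Q) A R^(2/3) S^(1/2) = (1/356) × 25.77 × 1.778^(2/3) × √0.015 = 0.013.

n = 0.013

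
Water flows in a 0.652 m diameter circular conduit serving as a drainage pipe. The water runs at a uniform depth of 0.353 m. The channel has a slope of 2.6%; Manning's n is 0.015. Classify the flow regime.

supercritical

For a circular section of diameter D = 0.652 m at depth y = 0.353 m, the central angle is θ = 2 arccos(1 − 2y/D) = 3.307 rad. Then A = (D²/8)(θ − sin θ) = 0.1845 m² and P = Dθ/2 = 1.078 m.
Hydraulic radius R = A/P = 0.1845/1.078 = 0.1711 m.
V = (1/n) R^(2/3) √S = (1/0.015) × 0.1711^(2/3) × √0.026 = 3.314 m/s. Hydraulic depth D_h = A/T = 0.1845/0.6498 = 0.284 m.
Froude number Fr = V/√(g·D_h) = 3.314/√(9.81×0.284) = 1.99, which is greater than 1, so the flow is supercritical.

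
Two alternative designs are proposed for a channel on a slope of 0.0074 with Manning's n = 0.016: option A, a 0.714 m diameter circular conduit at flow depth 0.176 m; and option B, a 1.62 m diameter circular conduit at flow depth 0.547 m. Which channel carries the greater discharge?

channel B

Channel A: For a circular section of diameter D = 0.714 m at depth y = 0.176 m, the central angle is θ = 2 arccos(1 − 2y/D) = 2.078 rad. Then A = (D²/8)(θ − sin θ) = 0.07674 m² and P = Dθ/2 = 0.7419 m. Hydraulic radius R = A/P = 0.07674/0.7419 = 0.1034 m. Q_A = (1/0.016)·0.07674·0.1034^(2/3)·√0.0074 = 0.0909 m³/s.
Channel B: For a circular section of diameter D = 1.62 m at depth y = 0.547 m, the central angle is θ = 2 arccos(1 − 2y/D) = 2.48 rad. Then A = (D²/8)(θ − sin θ) = 0.6121 m² and P = Dθ/2 = 2.009 m. Hydraulic radius R = A/P = 0.6121/2.009 = 0.3047 m. Q_B = (1/0.016)·0.6121·0.3047^(2/3)·√0.0074 = 1.49 m³/s.
Q_A = 0.0909 m³/s vs Q_B = 1.49 m³/s, so channel B carries more.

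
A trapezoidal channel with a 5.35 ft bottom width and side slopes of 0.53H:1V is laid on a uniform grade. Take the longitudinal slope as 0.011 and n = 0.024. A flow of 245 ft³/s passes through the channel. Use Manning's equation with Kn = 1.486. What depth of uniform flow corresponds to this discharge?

y_n = 3.45 ft

Manning's equation rearranged: A R^(2/3) = nQ / (1.486·√S) = 0.024 × 245 / (1.486 × √0.011) = 37.73.
Trying y = 2.57 ft: A R^(2/3) = 23.05 — low.
Trying y = 4.21 ft: A R^(2/3) = 53.09 — high.
Trying y = 3.45 ft: A R^(2/3) = 37.75 — close enough.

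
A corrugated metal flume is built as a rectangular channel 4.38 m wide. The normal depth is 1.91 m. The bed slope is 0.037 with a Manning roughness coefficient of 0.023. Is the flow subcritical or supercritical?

supercritical

Flow area A = b·y = 4.38 × 1.91 = 8.366 m². Wetted perimeter P = b + 2y = 4.38 + 2×1.91 = 8.2 m.
Hydraulic radius R = A/P = 8.366/8.2 = 1.02 m.
V = (1/n) R^(2/3) √S = (1/0.023) × 1.02^(2/3) × √0.037 = 8.476 m/s. Hydraulic depth D_h = A/T = 8.366/4.38 = 1.91 m.
Froude number Fr = V/√(g·D_h) = 8.476/√(9.81×1.91) = 1.96, which is greater than 1, so the flow is supercritical.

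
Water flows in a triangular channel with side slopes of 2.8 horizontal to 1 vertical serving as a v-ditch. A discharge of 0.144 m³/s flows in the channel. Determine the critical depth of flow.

At critical depth, Q² T / (g A³) = 1, i.e. A³/T = Q²/g = 0.144²/9.81 = 0.002114.
At y = 0.195 m: A³/T = 0.001105 — too small.
At y = 0.27 m: A³/T = 0.005625 — too large.
At y = 0.222 m: A³/T = 0.002114 — matches.

y_c = 0.222 m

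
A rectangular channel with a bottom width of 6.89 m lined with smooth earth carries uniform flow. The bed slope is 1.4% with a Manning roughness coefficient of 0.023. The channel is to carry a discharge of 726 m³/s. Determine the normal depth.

y_n = 10.8 m

Manning's equation rearranged: A R^(2/3) = nQ / (1·√S) = 0.023 × 726 / (√0.014) = 141.1.
Trying y = 9.54 m: A R^(2/3) = 122.1 — short.
Trying y = 13.7 m: A R^(2/3) = 185.4 — over.
Trying y = 10.8 m: A R^(2/3) = 141.1 — ≈ 141.1.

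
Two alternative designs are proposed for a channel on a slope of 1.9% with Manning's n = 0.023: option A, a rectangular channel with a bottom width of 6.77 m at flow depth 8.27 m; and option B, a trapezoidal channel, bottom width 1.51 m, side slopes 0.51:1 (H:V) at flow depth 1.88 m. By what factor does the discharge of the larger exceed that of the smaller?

24.9

Channel A: Flow area A = b·y = 6.77 × 8.27 = 55.99 m². Wetted perimeter P = b + 2y = 6.77 + 2×8.27 = 23.31 m. Hydraulic radius R = A/P = 55.99/23.31 = 2.402 m. Q_A = (1/0.023)·55.99·2.402^(2/3)·√0.019 = 601.8 m³/s.
Channel B: With bottom width b = 1.51 m and side slope z = 0.51: A = (b + zy)y = (1.51 + 0.51×1.88)×1.88 = 4.641 m²; P = b + 2y√(1+z²) = 1.51 + 2×1.88×1.123 = 5.731 m. Hydraulic radius R = A/P = 4.641/5.731 = 0.8099 m. Q_B = (1/0.023)·4.641·0.8099^(2/3)·√0.019 = 24.17 m³/s.
The larger discharge is 601.8 m³/s and the smaller is 24.17 m³/s; the ratio is 24.9.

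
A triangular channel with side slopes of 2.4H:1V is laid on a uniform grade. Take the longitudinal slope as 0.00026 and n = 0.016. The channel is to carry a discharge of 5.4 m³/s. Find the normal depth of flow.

Manning's equation rearranged: A R^(2/3) = nQ / (1·√S) = 0.016 × 5.4 / (√0.00026) = 5.358.
At y = 1.81 m: A R^(2/3) = 6.974 — high.
At y = 1.42 m: A R^(2/3) = 3.651 — low.
At y = 1.64 m: A R^(2/3) = 5.361 — close enough.

y_n = 1.64 m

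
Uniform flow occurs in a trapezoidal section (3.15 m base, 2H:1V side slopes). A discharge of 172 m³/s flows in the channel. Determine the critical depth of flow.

At critical depth, Q² T / (g A³) = 1, i.e. A³/T = Q²/g = 172²/9.81 = 3016.
Trying y = 4.3 m: A³/T = 6338 — too large.
Trying y = 2.92 m: A³/T = 1220 — too small.
Trying y = 3.62 m: A³/T = 3018 — ≈ 3016.

y_c = 3.62 m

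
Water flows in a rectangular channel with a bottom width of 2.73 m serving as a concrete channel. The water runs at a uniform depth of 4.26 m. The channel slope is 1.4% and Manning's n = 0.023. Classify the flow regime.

subcritical

Flow area A = b·y = 2.73 × 4.26 = 11.63 m². Wetted perimeter P = b + 2y = 2.73 + 2×4.26 = 11.25 m.
Hydraulic radius R = A/P = 11.63/11.25 = 1.034 m.
V = (1/n) R^(2/3) √S = (1/0.023) × 1.034^(2/3) × √0.014 = 5.26 m/s. Hydraulic depth D_h = A/T = 11.63/2.73 = 4.26 m.
Froude number Fr = V/√(g·D_h) = 5.26/√(9.81×4.26) = 0.814, which is less than 1, so the flow is subcritical.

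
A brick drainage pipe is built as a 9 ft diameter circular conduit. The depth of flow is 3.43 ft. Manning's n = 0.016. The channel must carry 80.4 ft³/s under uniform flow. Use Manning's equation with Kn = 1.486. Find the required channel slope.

S = 0.000661

For a circular section of diameter D = 9 ft at depth y = 3.43 ft, the central angle is θ = 2 arccos(1 − 2y/D) = 2.661 rad. Then A = (D²/8)(θ − sin θ) = 22.27 ft² and P = Dθ/2 = 11.98 ft.
Hydraulic radius R = A/P = 22.27/11.98 = 1.859 ft.
From Manning's equation, S = [nQ / (1.486 A R^(2/3))]² = [0.016 × 80.4 / (1.486 × 22.27 × 1.859^(2/3))]² = 0.000661.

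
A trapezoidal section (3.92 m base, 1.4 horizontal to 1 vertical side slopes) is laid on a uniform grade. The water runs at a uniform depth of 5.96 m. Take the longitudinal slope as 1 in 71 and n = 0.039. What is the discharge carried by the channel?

Q = 462 m³/s

With bottom width b = 3.92 m and side slope z = 1.4: A = (b + zy)y = (3.92 + 1.4×5.96)×5.96 = 73.09 m²; P = b + 2y√(1+z²) = 3.92 + 2×5.96×1.72 = 24.43 m.
Hydraulic radius R = A/P = 73.09/24.43 = 2.992 m.
Manning's equation: Q = (1/n) A R^(2/3) S^(1/2) = (1/0.039) × 73.09 × 2.992^(2/3) × 0.01408^(1/2) = 462 m³/s.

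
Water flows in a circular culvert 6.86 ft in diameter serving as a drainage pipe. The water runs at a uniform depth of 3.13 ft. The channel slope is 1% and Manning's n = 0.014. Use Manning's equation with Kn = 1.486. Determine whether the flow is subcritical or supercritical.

For a circular section of diameter D = 6.86 ft at depth y = 3.13 ft, the central angle is θ = 2 arccos(1 − 2y/D) = 2.966 rad. Then A = (D²/8)(θ − sin θ) = 16.42 ft² and P = Dθ/2 = 10.17 ft.
Hydraulic radius R = A/P = 16.42/10.17 = 1.614 ft.
V = (1.486/n) R^(2/3) √S = (1.486/0.014) × 1.614^(2/3) × √0.01 = 14.61 ft/s. Hydraulic depth D_h = A/T = 16.42/6.834 = 2.404 ft.
Froude number Fr = V/√(g·D_h) = 14.61/√(32.2×2.404) = 1.66, which is greater than 1, so the flow is supercritical.

supercritical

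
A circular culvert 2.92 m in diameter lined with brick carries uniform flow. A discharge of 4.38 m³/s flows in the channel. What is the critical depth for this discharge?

At critical depth, Q² T / (g A³) = 1, i.e. A³/T = Q²/g = 4.38²/9.81 = 1.956.
At y = 0.979 m: A³/T = 2.772 — high.
At y = 0.732 m: A³/T = 0.8969 — low.
At y = 0.895 m: A³/T = 1.959 — close enough.

y_c = 0.895 m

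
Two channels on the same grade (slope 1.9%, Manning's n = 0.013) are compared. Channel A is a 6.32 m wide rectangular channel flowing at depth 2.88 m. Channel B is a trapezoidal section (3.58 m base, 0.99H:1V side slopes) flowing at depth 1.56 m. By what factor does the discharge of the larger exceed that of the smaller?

2.99

Channel A: Flow area A = b·y = 6.32 × 2.88 = 18.2 m². Wetted perimeter P = b + 2y = 6.32 + 2×2.88 = 12.08 m. Hydraulic radius R = A/P = 18.2/12.08 = 1.507 m. Q_A = (1/0.013)·18.2·1.507^(2/3)·√0.019 = 253.7 m³/s.
Channel B: With bottom width b = 3.58 m and side slope z = 0.99: A = (b + zy)y = (3.58 + 0.99×1.56)×1.56 = 7.994 m²; P = b + 2y√(1+z²) = 3.58 + 2×1.56×1.407 = 7.97 m. Hydraulic radius R = A/P = 7.994/7.97 = 1.003 m. Q_B = (1/0.013)·7.994·1.003^(2/3)·√0.019 = 84.93 m³/s.
The larger discharge is 253.7 m³/s and the smaller is 84.93 m³/s; the ratio is 2.99.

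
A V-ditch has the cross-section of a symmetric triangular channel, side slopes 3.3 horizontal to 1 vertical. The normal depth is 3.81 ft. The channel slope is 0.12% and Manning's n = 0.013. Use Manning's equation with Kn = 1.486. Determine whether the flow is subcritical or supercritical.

For a triangular section with side slope z = 3.3: A = zy² = 3.3×3.81² = 47.9 ft²; P = 2y√(1+z²) = 2×3.81×3.448 = 26.28 ft.
Hydraulic radius R = A/P = 47.9/26.28 = 1.823 ft.
V = (1.486/n) R^(2/3) √S = (1.486/0.013) × 1.823^(2/3) × √0.0012 = 5.909 ft/s. Hydraulic depth D_h = A/T = 47.9/25.15 = 1.905 ft.
Froude number Fr = V/√(g·D_h) = 5.909/√(32.2×1.905) = 0.755, which is less than 1, so the flow is subcritical.

subcritical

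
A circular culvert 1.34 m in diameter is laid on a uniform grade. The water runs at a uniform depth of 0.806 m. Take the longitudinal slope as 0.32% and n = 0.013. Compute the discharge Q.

For a circular section of diameter D = 1.34 m at depth y = 0.806 m, the central angle is θ = 2 arccos(1 − 2y/D) = 3.55 rad. Then A = (D²/8)(θ − sin θ) = 0.8861 m² and P = Dθ/2 = 2.379 m.
Hydraulic radius R = A/P = 0.8861/2.379 = 0.3725 m.
Manning's equation: Q = (1/n) A R^(2/3) S^(1/2) = (1/0.013) × 0.8861 × 0.3725^(2/3) × 0.0032^(1/2) = 2 m³/s.

Q = 2 m³/s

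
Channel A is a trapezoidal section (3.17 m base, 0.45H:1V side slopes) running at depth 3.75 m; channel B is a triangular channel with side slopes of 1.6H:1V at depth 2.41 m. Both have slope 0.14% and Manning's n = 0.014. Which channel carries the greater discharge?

channel A

Channel A: With bottom width b = 3.17 m and side slope z = 0.45: A = (b + zy)y = (3.17 + 0.45×3.75)×3.75 = 18.22 m²; P = b + 2y√(1+z²) = 3.17 + 2×3.75×1.097 = 11.39 m. Hydraulic radius R = A/P = 18.22/11.39 = 1.599 m. Q_A = (1/0.014)·18.22·1.599^(2/3)·√0.0014 = 66.56 m³/s.
Channel B: For a triangular section with side slope z = 1.6: A = zy² = 1.6×2.41² = 9.293 m²; P = 2y√(1+z²) = 2×2.41×1.887 = 9.094 m. Hydraulic radius R = A/P = 9.293/9.094 = 1.022 m. Q_B = (1/0.014)·9.293·1.022^(2/3)·√0.0014 = 25.2 m³/s.
Q_A = 66.56 m³/s vs Q_B = 25.2 m³/s, so channel A carries more.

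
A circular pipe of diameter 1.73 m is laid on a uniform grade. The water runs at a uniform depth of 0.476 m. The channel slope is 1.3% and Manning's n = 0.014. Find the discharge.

Q = 1.81 m³/s

For a circular section of diameter D = 1.73 m at depth y = 0.476 m, the central angle is θ = 2 arccos(1 − 2y/D) = 2.209 rad. Then A = (D²/8)(θ − sin θ) = 0.5258 m² and P = Dθ/2 = 1.911 m.
Hydraulic radius R = A/P = 0.5258/1.911 = 0.2752 m.
Manning's equation: Q = (1/n) A R^(2/3) S^(1/2) = (1/0.014) × 0.5258 × 0.2752^(2/3) × 0.013^(1/2) = 1.81 m³/s.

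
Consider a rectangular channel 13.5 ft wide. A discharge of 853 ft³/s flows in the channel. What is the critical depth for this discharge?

For a rectangular channel, critical depth y_c = (q²/g)^(1/3) where q = Q/b = 853/13.5 = 63.19 ft²/s.
So y_c = (63.19²/32.2)^(1/3) = 4.99 ft.

y_c = 4.99 ft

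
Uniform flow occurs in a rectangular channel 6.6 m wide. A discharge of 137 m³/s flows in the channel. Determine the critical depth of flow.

y_c = 3.53 m

For a rectangular channel, critical depth y_c = (q²/g)^(1/3) where q = Q/b = 137/6.6 = 20.76 m²/s.
So y_c = (20.76²/9.81)^(1/3) = 3.53 m.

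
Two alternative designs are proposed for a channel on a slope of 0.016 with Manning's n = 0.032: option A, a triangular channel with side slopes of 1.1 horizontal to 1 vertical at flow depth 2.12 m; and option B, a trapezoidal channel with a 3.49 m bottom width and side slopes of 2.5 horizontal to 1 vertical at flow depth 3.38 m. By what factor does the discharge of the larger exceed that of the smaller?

14.5

Channel A: For a triangular section with side slope z = 1.1: A = zy² = 1.1×2.12² = 4.944 m²; P = 2y√(1+z²) = 2×2.12×1.487 = 6.303 m. Hydraulic radius R = A/P = 4.944/6.303 = 0.7843 m. Q_A = (1/0.032)·4.944·0.7843^(2/3)·√0.016 = 16.62 m³/s.
Channel B: With bottom width b = 3.49 m and side slope z = 2.5: A = (b + zy)y = (3.49 + 2.5×3.38)×3.38 = 40.36 m²; P = b + 2y√(1+z²) = 3.49 + 2×3.38×2.693 = 21.69 m. Hydraulic radius R = A/P = 40.36/21.69 = 1.86 m. Q_B = (1/0.032)·40.36·1.86^(2/3)·√0.016 = 241.3 m³/s.
The larger discharge is 241.3 m³/s and the smaller is 16.62 m³/s; the ratio is 14.5.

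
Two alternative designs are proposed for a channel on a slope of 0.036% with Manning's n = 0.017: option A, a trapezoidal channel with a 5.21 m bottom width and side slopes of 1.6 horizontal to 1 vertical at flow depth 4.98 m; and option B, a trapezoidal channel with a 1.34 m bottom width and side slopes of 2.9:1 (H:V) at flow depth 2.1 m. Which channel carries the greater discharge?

Channel A: With bottom width b = 5.21 m and side slope z = 1.6: A = (b + zy)y = (5.21 + 1.6×4.98)×4.98 = 65.63 m²; P = b + 2y√(1+z²) = 5.21 + 2×4.98×1.887 = 24 m. Hydraulic radius R = A/P = 65.63/24 = 2.734 m. Q_A = (1/0.017)·65.63·2.734^(2/3)·√0.00036 = 143.2 m³/s.
Channel B: With bottom width b = 1.34 m and side slope z = 2.9: A = (b + zy)y = (1.34 + 2.9×2.1)×2.1 = 15.6 m²; P = b + 2y√(1+z²) = 1.34 + 2×2.1×3.068 = 14.22 m. Hydraulic radius R = A/P = 15.6/14.22 = 1.097 m. Q_B = (1/0.017)·15.6·1.097^(2/3)·√0.00036 = 18.52 m³/s.
Q_A = 143.2 m³/s vs Q_B = 18.52 m³/s, so channel A carries more.

channel A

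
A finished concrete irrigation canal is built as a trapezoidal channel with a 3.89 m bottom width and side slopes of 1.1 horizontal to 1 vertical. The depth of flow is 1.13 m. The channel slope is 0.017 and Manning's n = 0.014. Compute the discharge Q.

Q = 46.6 m³/s

With bottom width b = 3.89 m and side slope z = 1.1: A = (b + zy)y = (3.89 + 1.1×1.13)×1.13 = 5.8 m²; P = b + 2y√(1+z²) = 3.89 + 2×1.13×1.487 = 7.25 m.
Hydraulic radius R = A/P = 5.8/7.25 = 0.8001 m.
Manning's equation: Q = (1/n) A R^(2/3) S^(1/2) = (1/0.014) × 5.8 × 0.8001^(2/3) × 0.017^(1/2) = 46.6 m³/s.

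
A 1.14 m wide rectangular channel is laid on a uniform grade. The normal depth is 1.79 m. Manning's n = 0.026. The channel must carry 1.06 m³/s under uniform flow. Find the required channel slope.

S = 0.000558

Flow area A = b·y = 1.14 × 1.79 = 2.041 m². Wetted perimeter P = b + 2y = 1.14 + 2×1.79 = 4.72 m.
Hydraulic radius R = A/P = 2.041/4.72 = 0.4323 m.
From Manning's equation, S = [nQ / (1 A R^(2/3))]² = [0.026 × 1.06 / (1 × 2.041 × 0.4323^(2/3))]² = 0.000558.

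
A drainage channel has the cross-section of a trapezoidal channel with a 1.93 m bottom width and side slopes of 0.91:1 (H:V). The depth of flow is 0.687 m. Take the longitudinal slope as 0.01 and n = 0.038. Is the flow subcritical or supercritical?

subcritical

With bottom width b = 1.93 m and side slope z = 0.91: A = (b + zy)y = (1.93 + 0.91×0.687)×0.687 = 1.755 m²; P = b + 2y√(1+z²) = 1.93 + 2×0.687×1.352 = 3.788 m.
Hydraulic radius R = A/P = 1.755/3.788 = 0.4634 m.
V = (1/n) R^(2/3) √S = (1/0.038) × 0.4634^(2/3) × √0.01 = 1.576 m/s. Hydraulic depth D_h = A/T = 1.755/3.18 = 0.552 m.
Froude number Fr = V/√(g·D_h) = 1.576/√(9.81×0.552) = 0.677, which is less than 1, so the flow is subcritical.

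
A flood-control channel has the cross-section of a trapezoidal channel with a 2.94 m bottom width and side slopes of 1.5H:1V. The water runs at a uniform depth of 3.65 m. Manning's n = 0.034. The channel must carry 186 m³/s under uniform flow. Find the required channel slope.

With bottom width b = 2.94 m and side slope z = 1.5: A = (b + zy)y = (2.94 + 1.5×3.65)×3.65 = 30.71 m²; P = b + 2y√(1+z²) = 2.94 + 2×3.65×1.803 = 16.1 m.
Hydraulic radius R = A/P = 30.71/16.1 = 1.908 m.
From Manning's equation, S = [nQ / (1 A R^(2/3))]² = [0.034 × 186 / (1 × 30.71 × 1.908^(2/3))]² = 0.0179.

S = 0.0179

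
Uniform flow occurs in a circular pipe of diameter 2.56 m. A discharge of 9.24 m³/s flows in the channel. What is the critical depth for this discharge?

At critical depth, Q² T / (g A³) = 1, i.e. A³/T = Q²/g = 9.24²/9.81 = 8.703.
At y = 1.13 m: A³/T = 4.134 — short.
At y = 1.37 m: A³/T = 8.631 — ≈ 8.703.

y_c = 1.37 m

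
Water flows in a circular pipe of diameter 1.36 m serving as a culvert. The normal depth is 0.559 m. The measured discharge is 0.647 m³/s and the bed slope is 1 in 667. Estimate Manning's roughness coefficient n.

For a circular section of diameter D = 1.36 m at depth y = 0.559 m, the central angle is θ = 2 arccos(1 − 2y/D) = 2.784 rad. Then A = (D²/8)(θ − sin θ) = 0.5626 m² and P = Dθ/2 = 1.893 m.
Hydraulic radius R = A/P = 0.5626/1.893 = 0.2972 m.
Rearranging Manning's equation: n = (1/Q) A R^(2/3) S^(1/2) = (1/0.647) × 0.5626 × 0.2972^(2/3) × √0.001499 = 0.015.

n = 0.015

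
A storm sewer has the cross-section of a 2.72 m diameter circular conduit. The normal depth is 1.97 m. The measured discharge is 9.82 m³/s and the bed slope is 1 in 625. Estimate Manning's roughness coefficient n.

For a circular section of diameter D = 2.72 m at depth y = 1.97 m, the central angle is θ = 2 arccos(1 − 2y/D) = 4.072 rad. Then A = (D²/8)(θ − sin θ) = 4.507 m² and P = Dθ/2 = 5.538 m.
Hydraulic radius R = A/P = 4.507/5.538 = 0.8139 m.
Rearranging Manning's equation: n = (1/Q) A R^(2/3) S^(1/2) = (1/9.82) × 4.507 × 0.8139^(2/3) × √0.0016 = 0.016.

n = 0.016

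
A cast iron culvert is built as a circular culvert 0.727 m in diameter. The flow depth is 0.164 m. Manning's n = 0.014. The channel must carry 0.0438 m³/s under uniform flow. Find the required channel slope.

S = 0.0017

For a circular section of diameter D = 0.727 m at depth y = 0.164 m, the central angle is θ = 2 arccos(1 − 2y/D) = 1.98 rad. Then A = (D²/8)(θ − sin θ) = 0.07017 m² and P = Dθ/2 = 0.7196 m.
Hydraulic radius R = A/P = 0.07017/0.7196 = 0.09751 m.
From Manning's equation, S = [nQ / (1 A R^(2/3))]² = [0.014 × 0.0438 / (1 × 0.07017 × 0.09751^(2/3))]² = 0.0017.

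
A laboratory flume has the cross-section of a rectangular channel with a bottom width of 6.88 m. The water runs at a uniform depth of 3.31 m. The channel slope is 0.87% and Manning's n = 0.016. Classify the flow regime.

Flow area A = b·y = 6.88 × 3.31 = 22.77 m². Wetted perimeter P = b + 2y = 6.88 + 2×3.31 = 13.5 m.
Hydraulic radius R = A/P = 22.77/13.5 = 1.687 m.
V = (1/n) R^(2/3) √S = (1/0.016) × 1.687^(2/3) × √0.0087 = 8.261 m/s. Hydraulic depth D_h = A/T = 22.77/6.88 = 3.31 m.
Froude number Fr = V/√(g·D_h) = 8.261/√(9.81×3.31) = 1.45, which is greater than 1, so the flow is supercritical.

supercritical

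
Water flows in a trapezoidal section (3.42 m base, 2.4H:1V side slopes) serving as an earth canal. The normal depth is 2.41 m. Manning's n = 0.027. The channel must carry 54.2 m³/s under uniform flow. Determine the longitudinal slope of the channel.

With bottom width b = 3.42 m and side slope z = 2.4: A = (b + zy)y = (3.42 + 2.4×2.41)×2.41 = 22.18 m²; P = b + 2y√(1+z²) = 3.42 + 2×2.41×2.6 = 15.95 m.
Hydraulic radius R = A/P = 22.18/15.95 = 1.391 m.
From Manning's equation, S = [nQ / (1 A R^(2/3))]² = [0.027 × 54.2 / (1 × 22.18 × 1.391^(2/3))]² = 0.0028.

S = 0.0028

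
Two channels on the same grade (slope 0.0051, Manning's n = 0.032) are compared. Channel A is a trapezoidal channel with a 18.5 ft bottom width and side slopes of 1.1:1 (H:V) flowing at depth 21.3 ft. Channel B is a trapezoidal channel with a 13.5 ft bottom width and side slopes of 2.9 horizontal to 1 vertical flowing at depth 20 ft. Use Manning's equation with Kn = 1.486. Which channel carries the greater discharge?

channel B

Channel A: With bottom width b = 18.5 ft and side slope z = 1.1: A = (b + zy)y = (18.5 + 1.1×21.3)×21.3 = 893.1 ft²; P = b + 2y√(1+z²) = 18.5 + 2×21.3×1.487 = 81.83 ft. Hydraulic radius R = A/P = 893.1/81.83 = 10.91 ft. Q_A = (1.486/0.032)·893.1·10.91^(2/3)·√0.0051 = 14570 ft³/s.
Channel B: With bottom width b = 13.5 ft and side slope z = 2.9: A = (b + zy)y = (13.5 + 2.9×20)×20 = 1430 ft²; P = b + 2y√(1+z²) = 13.5 + 2×20×3.068 = 136.2 ft. Hydraulic radius R = A/P = 1430/136.2 = 10.5 ft. Q_B = (1.486/0.032)·1430·10.5^(2/3)·√0.0051 = 22740 ft³/s.
Q_A = 14570 ft³/s vs Q_B = 22740 ft³/s, so channel B carries more.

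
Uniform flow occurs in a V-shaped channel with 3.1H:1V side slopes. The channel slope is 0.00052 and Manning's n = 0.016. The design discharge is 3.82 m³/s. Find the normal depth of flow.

y_n = 1.14 m

Manning's equation rearranged: A R^(2/3) = nQ / (1·√S) = 0.016 × 3.82 / (√0.00052) = 2.68.
Try y = 1.33 m: A R^(2/3) = 4.042 — over.
Try y = 1.14 m: A R^(2/3) = 2.68 — ≈ 2.68.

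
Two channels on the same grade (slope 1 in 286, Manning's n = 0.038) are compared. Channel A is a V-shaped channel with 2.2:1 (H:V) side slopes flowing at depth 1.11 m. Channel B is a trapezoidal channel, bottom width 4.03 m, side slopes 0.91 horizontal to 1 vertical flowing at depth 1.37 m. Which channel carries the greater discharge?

channel B

Channel A: For a triangular section with side slope z = 2.2: A = zy² = 2.2×1.11² = 2.711 m²; P = 2y√(1+z²) = 2×1.11×2.417 = 5.365 m. Hydraulic radius R = A/P = 2.711/5.365 = 0.5053 m. Q_A = (1/0.038)·2.711·0.5053^(2/3)·√0.003497 = 2.676 m³/s.
Channel B: With bottom width b = 4.03 m and side slope z = 0.91: A = (b + zy)y = (4.03 + 0.91×1.37)×1.37 = 7.229 m²; P = b + 2y√(1+z²) = 4.03 + 2×1.37×1.352 = 7.735 m. Hydraulic radius R = A/P = 7.229/7.735 = 0.9346 m. Q_B = (1/0.038)·7.229·0.9346^(2/3)·√0.003497 = 10.75 m³/s.
Q_A = 2.676 m³/s vs Q_B = 10.75 m³/s, so channel B carries more.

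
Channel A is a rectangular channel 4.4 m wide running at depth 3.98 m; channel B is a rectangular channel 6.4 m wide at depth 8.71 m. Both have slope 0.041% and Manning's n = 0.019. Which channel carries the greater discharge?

Channel A: Flow area A = b·y = 4.4 × 3.98 = 17.51 m². Wetted perimeter P = b + 2y = 4.4 + 2×3.98 = 12.36 m. Hydraulic radius R = A/P = 17.51/12.36 = 1.417 m. Q_A = (1/0.019)·17.51·1.417^(2/3)·√0.00041 = 23.54 m³/s.
Channel B: Flow area A = b·y = 6.4 × 8.71 = 55.74 m². Wetted perimeter P = b + 2y = 6.4 + 2×8.71 = 23.82 m. Hydraulic radius R = A/P = 55.74/23.82 = 2.34 m. Q_B = (1/0.019)·55.74·2.34^(2/3)·√0.00041 = 104.7 m³/s.
Q_A = 23.54 m³/s vs Q_B = 104.7 m³/s, so channel B carries more.

channel B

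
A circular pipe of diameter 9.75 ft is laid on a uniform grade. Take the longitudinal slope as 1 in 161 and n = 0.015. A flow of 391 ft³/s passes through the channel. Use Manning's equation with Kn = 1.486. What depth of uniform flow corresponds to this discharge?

y_n = 4.11 ft

Manning's equation rearranged: A R^(2/3) = nQ / (1.486·√S) = 0.015 × 391 / (1.486 × √0.006211) = 50.08.
At y = 3.29 ft: A R^(2/3) = 33.18 — short.
At y = 4.57 ft: A R^(2/3) = 60.5 — over.
At y = 4.11 ft: A R^(2/3) = 50.12 — matches.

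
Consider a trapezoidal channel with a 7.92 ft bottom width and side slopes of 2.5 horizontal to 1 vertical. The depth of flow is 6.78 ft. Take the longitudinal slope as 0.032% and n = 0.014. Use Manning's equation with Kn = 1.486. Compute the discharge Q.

With bottom width b = 7.92 ft and side slope z = 2.5: A = (b + zy)y = (7.92 + 2.5×6.78)×6.78 = 168.6 ft²; P = b + 2y√(1+z²) = 7.92 + 2×6.78×2.693 = 44.43 ft.
Hydraulic radius R = A/P = 168.6/44.43 = 3.795 ft.
Manning's equation: Q = (1.486/n) A R^(2/3) S^(1/2) = (1.486/0.014) × 168.6 × 3.795^(2/3) × 0.00032^(1/2) = 779 ft³/s.

Q = 779 ft³/s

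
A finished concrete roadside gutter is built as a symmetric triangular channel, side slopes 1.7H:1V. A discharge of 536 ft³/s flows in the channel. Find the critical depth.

At critical depth, Q² T / (g A³) = 1, i.e. A³/T = Q²/g = 536²/32.2 = 8922.
At y = 4.67 ft: A³/T = 3210 — too small.
At y = 5.73 ft: A³/T = 8926 — close enough.

y_c = 5.73 ft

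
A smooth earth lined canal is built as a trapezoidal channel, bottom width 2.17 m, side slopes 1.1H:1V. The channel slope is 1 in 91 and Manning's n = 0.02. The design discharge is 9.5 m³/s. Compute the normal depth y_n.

y_n = 0.854 m

Manning's equation rearranged: A R^(2/3) = nQ / (1·√S) = 0.02 × 9.5 / (√0.01099) = 1.812.
Trying y = 1.04 m: A R^(2/3) = 2.599 — too large.
Trying y = 0.611 m: A R^(2/3) = 0.9978 — too small.
Trying y = 0.854 m: A R^(2/3) = 1.812 — matches.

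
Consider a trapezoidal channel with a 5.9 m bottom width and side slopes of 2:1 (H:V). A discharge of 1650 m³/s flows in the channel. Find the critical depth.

At critical depth, Q² T / (g A³) = 1, i.e. A³/T = Q²/g = 1650²/9.81 = 277500.
At y = 7.76 m: A³/T = 124300 — low.
At y = 10.1 m: A³/T = 395600 — high.
At y = 9.32 m: A³/T = 277100 — close enough.

y_c = 9.32 m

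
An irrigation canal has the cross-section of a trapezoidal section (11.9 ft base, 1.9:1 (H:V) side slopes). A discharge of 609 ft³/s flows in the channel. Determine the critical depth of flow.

At critical depth, Q² T / (g A³) = 1, i.e. A³/T = Q²/g = 609²/32.2 = 11520.
At y = 3.87 ft: A³/T = 15550 — high.
At y = 2.65 ft: A³/T = 4114 — low.
At y = 3.56 ft: A³/T = 11540 — ≈ 11520.

y_c = 3.56 ft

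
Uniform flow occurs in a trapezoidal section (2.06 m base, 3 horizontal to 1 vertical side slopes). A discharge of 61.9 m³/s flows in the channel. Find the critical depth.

y_c = 2.13 m

At critical depth, Q² T / (g A³) = 1, i.e. A³/T = Q²/g = 61.9²/9.81 = 390.6.
At y = 2.5 m: A³/T = 800.2 — high.
At y = 1.76 m: A³/T = 170.8 — low.
At y = 2.13 m: A³/T = 392.9 — ≈ 390.6.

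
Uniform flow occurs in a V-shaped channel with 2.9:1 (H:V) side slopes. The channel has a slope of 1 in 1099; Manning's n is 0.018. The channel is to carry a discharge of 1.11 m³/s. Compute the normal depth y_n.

Manning's equation rearranged: A R^(2/3) = nQ / (1·√S) = 0.018 × 1.11 / (√0.0009099) = 0.6624.
Trying y = 0.486 m: A R^(2/3) = 0.2569 — short.
Trying y = 0.877 m: A R^(2/3) = 1.24 — over.
Trying y = 0.693 m: A R^(2/3) = 0.6618 — close enough.

y_n = 0.693 m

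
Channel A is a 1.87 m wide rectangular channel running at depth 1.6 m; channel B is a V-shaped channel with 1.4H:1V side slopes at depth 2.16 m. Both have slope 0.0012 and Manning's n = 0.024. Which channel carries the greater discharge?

channel B

Channel A: Flow area A = b·y = 1.87 × 1.6 = 2.992 m². Wetted perimeter P = b + 2y = 1.87 + 2×1.6 = 5.07 m. Hydraulic radius R = A/P = 2.992/5.07 = 0.5901 m. Q_A = (1/0.024)·2.992·0.5901^(2/3)·√0.0012 = 3.038 m³/s.
Channel B: For a triangular section with side slope z = 1.4: A = zy² = 1.4×2.16² = 6.532 m²; P = 2y√(1+z²) = 2×2.16×1.72 = 7.432 m. Hydraulic radius R = A/P = 6.532/7.432 = 0.8788 m. Q_B = (1/0.024)·6.532·0.8788^(2/3)·√0.0012 = 8.65 m³/s.
Q_A = 3.038 m³/s vs Q_B = 8.65 m³/s, so channel B carries more.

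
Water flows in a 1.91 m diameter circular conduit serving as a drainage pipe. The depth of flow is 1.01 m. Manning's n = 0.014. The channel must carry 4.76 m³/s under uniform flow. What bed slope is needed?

S = 0.00481

For a circular section of diameter D = 1.91 m at depth y = 1.01 m, the central angle is θ = 2 arccos(1 − 2y/D) = 3.257 rad. Then A = (D²/8)(θ − sin θ) = 1.538 m² and P = Dθ/2 = 3.11 m.
Hydraulic radius R = A/P = 1.538/3.11 = 0.4944 m.
From Manning's equation, S = [nQ / (1 A R^(2/3))]² = [0.014 × 4.76 / (1 × 1.538 × 0.4944^(2/3))]² = 0.00481.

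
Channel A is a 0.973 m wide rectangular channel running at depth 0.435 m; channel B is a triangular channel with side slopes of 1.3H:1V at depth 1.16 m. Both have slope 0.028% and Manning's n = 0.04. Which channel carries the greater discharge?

channel B

Channel A: Flow area A = b·y = 0.973 × 0.435 = 0.4233 m². Wetted perimeter P = b + 2y = 0.973 + 2×0.435 = 1.843 m. Hydraulic radius R = A/P = 0.4233/1.843 = 0.2297 m. Q_A = (1/0.04)·0.4233·0.2297^(2/3)·√0.00028 = 0.0664 m³/s.
Channel B: For a triangular section with side slope z = 1.3: A = zy² = 1.3×1.16² = 1.749 m²; P = 2y√(1+z²) = 2×1.16×1.64 = 3.805 m. Hydraulic radius R = A/P = 1.749/3.805 = 0.4597 m. Q_B = (1/0.04)·1.749·0.4597^(2/3)·√0.00028 = 0.4359 m³/s.
Q_A = 0.0664 m³/s vs Q_B = 0.4359 m³/s, so channel B carries more.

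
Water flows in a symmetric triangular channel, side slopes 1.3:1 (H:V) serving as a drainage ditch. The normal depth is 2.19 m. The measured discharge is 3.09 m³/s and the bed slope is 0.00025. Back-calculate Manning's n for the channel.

n = 0.029

For a triangular section with side slope z = 1.3: A = zy² = 1.3×2.19² = 6.235 m²; P = 2y√(1+z²) = 2×2.19×1.64 = 7.184 m.
Hydraulic radius R = A/P = 6.235/7.184 = 0.8679 m.
Rearranging Manning's equation: n = (1/Q) A R^(2/3) S^(1/2) = (1/3.09) × 6.235 × 0.8679^(2/3) × √0.00025 = 0.029.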